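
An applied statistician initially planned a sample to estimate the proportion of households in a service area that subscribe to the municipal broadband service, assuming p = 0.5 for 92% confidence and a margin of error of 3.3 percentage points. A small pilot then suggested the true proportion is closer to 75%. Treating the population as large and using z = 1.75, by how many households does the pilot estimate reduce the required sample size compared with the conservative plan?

Conservative (p = 0.5): n = 1.75² × 0.25 / 0.033² ≈ 703.05 → 704.
Using p = 0.75: p(1−p) = 0.1875, so n = 1.75² × 0.1875 / 0.033² ≈ 527.29 → 528.
Reduction: 704 − 528 = 176.

176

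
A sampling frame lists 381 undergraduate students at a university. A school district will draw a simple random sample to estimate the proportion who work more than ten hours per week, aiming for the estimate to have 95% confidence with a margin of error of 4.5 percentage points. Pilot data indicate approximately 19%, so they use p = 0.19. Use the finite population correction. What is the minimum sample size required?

For 95% confidence, z = 1.960.
Unadjusted: n₀ = 1.960² × 0.19 × 0.81 / 0.045² ≈ 291.96, so n₀ = 292.
Finite population correction with N = 381: n = n₀ / (1 + (n₀−1)/N) = 292 / (1 + 291/381) = 292 / 1.7638 ≈ 165.55.
Rounding up, n = 166.

166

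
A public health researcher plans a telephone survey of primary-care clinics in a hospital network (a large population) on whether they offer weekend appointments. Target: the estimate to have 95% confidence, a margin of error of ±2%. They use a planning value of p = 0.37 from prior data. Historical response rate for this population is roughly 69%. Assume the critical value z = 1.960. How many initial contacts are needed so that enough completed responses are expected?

3245

Completed interviews needed: n₀ = 1.960² × 0.2331 / 0.020² ≈ 2238.69 → 2239.
At a 69% response rate, contacts needed = 2239 / 0.69 ≈ 3244.93 → 3245.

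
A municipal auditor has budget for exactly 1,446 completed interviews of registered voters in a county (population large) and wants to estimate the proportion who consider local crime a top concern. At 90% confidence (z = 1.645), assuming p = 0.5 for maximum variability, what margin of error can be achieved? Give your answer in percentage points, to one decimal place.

2.2

SE(p̂) = √[p(1−p)/n] = √[0.2500/1446] = 0.01315.
E = z × SE = 1.645 × 0.01315 = 0.02163, or 2.2 percentage points.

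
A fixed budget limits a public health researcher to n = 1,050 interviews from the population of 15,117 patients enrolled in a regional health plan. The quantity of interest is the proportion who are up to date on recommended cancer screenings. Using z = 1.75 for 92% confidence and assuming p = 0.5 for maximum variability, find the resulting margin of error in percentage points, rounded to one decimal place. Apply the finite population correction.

Finite-population factor: (N−n)/(N−1) = (15117−1050)/(15117−1) = 0.9306.
SE(p̂) = √[p(1−p)/n · (N−n)/(N−1)] = √[0.2500/1050 × 0.9306] = 0.01489.
E = z × SE = 1.75 × 0.01489 = 0.02605 ≈ 2.6 percentage points.

2.6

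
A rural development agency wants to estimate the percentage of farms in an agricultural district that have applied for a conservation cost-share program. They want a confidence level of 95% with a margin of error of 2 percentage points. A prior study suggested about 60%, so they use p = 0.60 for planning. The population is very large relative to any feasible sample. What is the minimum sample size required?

For 95% confidence, z = 1.960.
With p = 0.60, p(1−p) = 0.2400.
n = z²·p(1−p)/E² = 1.960² × 0.2400 / 0.020² = 3.8416 × 0.2400 / 0.000400 ≈ 2304.96.
Rounding up gives n = 2305.

2305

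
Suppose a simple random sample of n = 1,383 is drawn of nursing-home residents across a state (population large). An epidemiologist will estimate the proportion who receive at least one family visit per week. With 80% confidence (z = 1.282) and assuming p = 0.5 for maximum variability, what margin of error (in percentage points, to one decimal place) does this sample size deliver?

SE(p̂) = √[p(1−p)/n] = √[0.2500/1383] = 0.01344.
E = z × SE = 1.282 × 0.01344 = 0.01724, or 1.7 percentage points.

1.7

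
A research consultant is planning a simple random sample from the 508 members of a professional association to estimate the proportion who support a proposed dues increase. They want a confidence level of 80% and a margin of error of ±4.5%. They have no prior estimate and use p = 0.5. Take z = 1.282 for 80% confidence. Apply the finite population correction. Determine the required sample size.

Unadjusted: n₀ = 1.282² × 0.50 × 0.50 / 0.045² ≈ 202.90, so n₀ = 203.
Finite population correction with N = 508: n = n₀ / (1 + (n₀−1)/N) = 203 / (1 + 202/508) = 203 / 1.3976 ≈ 145.25.
Rounding up, n = 146.

146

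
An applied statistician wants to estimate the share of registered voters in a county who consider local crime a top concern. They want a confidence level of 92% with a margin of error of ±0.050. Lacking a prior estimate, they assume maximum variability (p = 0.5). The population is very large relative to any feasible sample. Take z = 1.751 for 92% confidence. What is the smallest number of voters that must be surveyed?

307

With p = 0.5, p(1−p) = 0.25.
n = z²·p(1−p)/E² = 1.751² × 0.2500 / 0.050² = 3.0660 × 0.2500 / 0.002500 ≈ 306.60.
Rounding up gives n = 307.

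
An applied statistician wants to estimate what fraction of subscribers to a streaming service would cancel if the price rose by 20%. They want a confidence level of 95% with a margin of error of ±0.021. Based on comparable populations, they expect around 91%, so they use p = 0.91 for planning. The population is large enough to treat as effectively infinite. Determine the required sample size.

714

For 95% confidence, z = 1.960.
With p = 0.91, p(1−p) = 0.0819.
n = z²·p(1−p)/E² = 1.960² × 0.0819 / 0.021² = 3.8416 × 0.0819 / 0.000441 ≈ 713.44.
Rounding up gives n = 714.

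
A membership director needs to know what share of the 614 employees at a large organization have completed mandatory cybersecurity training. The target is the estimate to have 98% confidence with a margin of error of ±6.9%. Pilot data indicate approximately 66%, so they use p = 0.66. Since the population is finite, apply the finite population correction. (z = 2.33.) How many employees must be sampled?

181

Unadjusted: n₀ = 2.33² × 0.66 × 0.34 / 0.069² ≈ 255.88, so n₀ = 256.
Finite population correction with N = 614: n = n₀ / (1 + (n₀−1)/N) = 256 / (1 + 255/614) = 256 / 1.4153 ≈ 180.88.
Rounding up, n = 181.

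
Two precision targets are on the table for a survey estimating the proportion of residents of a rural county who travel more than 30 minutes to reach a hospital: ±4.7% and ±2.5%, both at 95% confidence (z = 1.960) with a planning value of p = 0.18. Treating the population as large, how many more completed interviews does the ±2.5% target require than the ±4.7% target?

At ±4.7%: n = 1.960² × 0.1476 / 0.047² ≈ 256.69 → 257.
At ±2.5%: n = 1.960² × 0.1476 / 0.025² ≈ 907.23 → 908.
Additional respondents: 908 − 257 = 651.

651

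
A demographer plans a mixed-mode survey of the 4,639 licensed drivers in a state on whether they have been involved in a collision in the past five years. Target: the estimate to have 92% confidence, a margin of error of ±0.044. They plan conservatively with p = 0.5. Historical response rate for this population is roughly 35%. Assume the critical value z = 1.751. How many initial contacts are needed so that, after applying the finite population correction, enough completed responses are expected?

Completed interviews needed (unadjusted): n₀ = 1.751² × 0.2500 / 0.044² ≈ 395.92 → 396.
FPC for N = 4,639: n = 396 / (1 + 395/4639) = 396 / 1.0851 ≈ 364.93 → 365.
At a 35% response rate, contacts needed = 365 / 0.35 ≈ 1042.86 → 1043.

1043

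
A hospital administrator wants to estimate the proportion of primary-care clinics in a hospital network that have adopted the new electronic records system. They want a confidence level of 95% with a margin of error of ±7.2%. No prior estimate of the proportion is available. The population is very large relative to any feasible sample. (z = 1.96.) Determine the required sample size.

With no prior estimate, use p = 0.5, giving p(1−p) = 0.25.
n = z²·p(1−p)/E² = 1.96² × 0.2500 / 0.072² = 3.8416 × 0.2500 / 0.005184 ≈ 185.26.
Rounding up gives n = 186.

186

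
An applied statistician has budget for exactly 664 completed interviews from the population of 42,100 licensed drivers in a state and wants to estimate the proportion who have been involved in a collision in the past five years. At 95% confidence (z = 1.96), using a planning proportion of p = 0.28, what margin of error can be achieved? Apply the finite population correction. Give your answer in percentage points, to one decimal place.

Finite-population factor: (N−n)/(N−1) = (42100−664)/(42100−1) = 0.9843.
SE(p̂) = √[p(1−p)/n · (N−n)/(N−1)] = √[0.2016/664 × 0.9843] = 0.01729.
E = z × SE = 1.96 × 0.01729 = 0.03388 ≈ 3.4 percentage points.

3.4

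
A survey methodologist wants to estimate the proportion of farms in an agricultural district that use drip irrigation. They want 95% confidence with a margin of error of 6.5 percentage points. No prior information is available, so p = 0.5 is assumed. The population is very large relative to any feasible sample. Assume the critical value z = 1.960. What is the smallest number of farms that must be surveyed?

228

With p = 0.5, p(1−p) = 0.25.
n = z²·p(1−p)/E² = 1.960² × 0.2500 / 0.065² = 3.8416 × 0.2500 / 0.004225 ≈ 227.31.
Rounding up gives n = 228.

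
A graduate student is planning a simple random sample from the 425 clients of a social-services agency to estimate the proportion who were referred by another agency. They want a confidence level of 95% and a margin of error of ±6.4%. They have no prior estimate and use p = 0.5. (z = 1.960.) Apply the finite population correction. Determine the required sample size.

Unadjusted: n₀ = 1.960² × 0.50 × 0.50 / 0.064² ≈ 234.47, so n₀ = 235.
Finite population correction with N = 425: n = n₀ / (1 + (n₀−1)/N) = 235 / (1 + 234/425) = 235 / 1.5506 ≈ 151.56.
Rounding up, n = 152.

152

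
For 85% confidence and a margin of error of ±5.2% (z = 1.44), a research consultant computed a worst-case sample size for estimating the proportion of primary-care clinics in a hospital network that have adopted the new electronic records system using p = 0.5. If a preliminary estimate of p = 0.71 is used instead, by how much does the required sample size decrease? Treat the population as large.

Conservative (p = 0.5): n = 1.44² × 0.25 / 0.052² ≈ 191.72 → 192.
Using p = 0.71: p(1−p) = 0.2059, so n = 1.44² × 0.2059 / 0.052² ≈ 157.90 → 158.
Reduction: 192 − 158 = 34.

34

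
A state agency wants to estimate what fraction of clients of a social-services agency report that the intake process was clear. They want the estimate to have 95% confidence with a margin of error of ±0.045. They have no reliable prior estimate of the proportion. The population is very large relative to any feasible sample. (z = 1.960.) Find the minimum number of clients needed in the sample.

With no prior estimate, use p = 0.5, giving p(1−p) = 0.25.
n = z²·p(1−p)/E² = 1.960² × 0.2500 / 0.045² = 3.8416 × 0.2500 / 0.002025 ≈ 474.27.
Rounding up gives n = 475.

475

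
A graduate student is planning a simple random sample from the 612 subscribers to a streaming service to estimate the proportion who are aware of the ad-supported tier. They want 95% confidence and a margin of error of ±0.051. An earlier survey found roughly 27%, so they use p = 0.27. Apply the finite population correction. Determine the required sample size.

For 95% confidence, z = 1.96.
Unadjusted: n₀ = 1.96² × 0.27 × 0.73 / 0.051² ≈ 291.11, so n₀ = 292.
Finite population correction with N = 612: n = n₀ / (1 + (n₀−1)/N) = 292 / (1 + 291/612) = 292 / 1.4755 ≈ 197.90.
Rounding up, n = 198.

198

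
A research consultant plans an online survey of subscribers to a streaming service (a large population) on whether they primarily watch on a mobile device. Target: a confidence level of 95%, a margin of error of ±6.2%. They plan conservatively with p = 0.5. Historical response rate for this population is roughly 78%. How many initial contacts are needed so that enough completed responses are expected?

321

For 95% confidence, z = 1.96.
Completed interviews needed: n₀ = 1.96² × 0.2500 / 0.062² ≈ 249.84 → 250.
At a 78% response rate, contacts needed = 250 / 0.78 ≈ 320.51 → 321.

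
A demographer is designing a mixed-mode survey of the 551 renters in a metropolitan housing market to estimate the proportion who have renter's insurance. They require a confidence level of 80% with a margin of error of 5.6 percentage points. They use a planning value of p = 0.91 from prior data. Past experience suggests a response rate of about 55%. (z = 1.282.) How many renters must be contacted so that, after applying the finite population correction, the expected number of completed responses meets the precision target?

73

Completed interviews needed (unadjusted): n₀ = 1.282² × 0.0819 / 0.056² ≈ 42.92 → 43.
FPC for N = 551: n = 43 / (1 + 42/551) = 43 / 1.0762 ≈ 39.95 → 40.
At a 55% response rate, contacts needed = 40 / 0.55 ≈ 72.73 → 73.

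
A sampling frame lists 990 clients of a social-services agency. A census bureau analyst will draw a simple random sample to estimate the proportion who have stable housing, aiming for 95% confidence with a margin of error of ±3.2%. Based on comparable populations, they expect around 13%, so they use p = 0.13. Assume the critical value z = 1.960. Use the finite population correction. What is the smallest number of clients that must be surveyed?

298

Unadjusted: n₀ = 1.960² × 0.13 × 0.87 / 0.032² ≈ 424.30, so n₀ = 425.
Finite population correction with N = 990: n = n₀ / (1 + (n₀−1)/N) = 425 / (1 + 424/990) = 425 / 1.4283 ≈ 297.56.
Rounding up, n = 298.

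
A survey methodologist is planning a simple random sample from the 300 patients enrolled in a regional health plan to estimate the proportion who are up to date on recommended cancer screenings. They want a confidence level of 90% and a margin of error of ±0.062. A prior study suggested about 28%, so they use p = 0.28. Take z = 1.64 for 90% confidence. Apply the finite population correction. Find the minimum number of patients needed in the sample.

Unadjusted: n₀ = 1.64² × 0.28 × 0.72 / 0.062² ≈ 141.06, so n₀ = 142.
Finite population correction with N = 300: n = n₀ / (1 + (n₀−1)/N) = 142 / (1 + 141/300) = 142 / 1.4700 ≈ 96.60.
Rounding up, n = 97.

97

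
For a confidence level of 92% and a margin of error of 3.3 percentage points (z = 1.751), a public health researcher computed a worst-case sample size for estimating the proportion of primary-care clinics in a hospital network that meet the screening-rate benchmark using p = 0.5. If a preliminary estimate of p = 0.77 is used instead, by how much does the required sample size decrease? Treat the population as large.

Conservative (p = 0.5): n = 1.751² × 0.25 / 0.033² ≈ 703.86 → 704.
Using p = 0.77: p(1−p) = 0.1771, so n = 1.751² × 0.1771 / 0.033² ≈ 498.61 → 499.
Reduction: 704 − 499 = 205.

205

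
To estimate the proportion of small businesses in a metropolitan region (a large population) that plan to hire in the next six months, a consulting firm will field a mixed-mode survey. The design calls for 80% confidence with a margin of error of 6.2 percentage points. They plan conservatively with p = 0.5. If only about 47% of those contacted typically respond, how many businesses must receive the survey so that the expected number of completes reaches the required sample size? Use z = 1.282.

228

Completed interviews needed: n₀ = 1.282² × 0.2500 / 0.062² ≈ 106.89 → 107.
At a 47% response rate, contacts needed = 107 / 0.47 ≈ 227.66 → 228.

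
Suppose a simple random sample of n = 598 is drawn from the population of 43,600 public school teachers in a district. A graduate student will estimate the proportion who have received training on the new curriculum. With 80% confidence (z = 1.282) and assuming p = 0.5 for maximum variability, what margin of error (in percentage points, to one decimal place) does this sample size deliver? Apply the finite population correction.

Finite-population factor: (N−n)/(N−1) = (43600−598)/(43600−1) = 0.9863.
SE(p̂) = √[p(1−p)/n · (N−n)/(N−1)] = √[0.2500/598 × 0.9863] = 0.02031.
E = z × SE = 1.282 × 0.02031 = 0.02603 ≈ 2.6 percentage points.

2.6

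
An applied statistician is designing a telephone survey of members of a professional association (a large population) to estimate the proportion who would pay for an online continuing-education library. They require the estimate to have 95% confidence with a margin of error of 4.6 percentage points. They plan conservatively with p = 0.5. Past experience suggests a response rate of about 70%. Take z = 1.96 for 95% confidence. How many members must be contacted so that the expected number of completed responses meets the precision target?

Completed interviews needed: n₀ = 1.96² × 0.2500 / 0.046² ≈ 453.88 → 454.
At a 70% response rate, contacts needed = 454 / 0.70 ≈ 648.57 → 649.

649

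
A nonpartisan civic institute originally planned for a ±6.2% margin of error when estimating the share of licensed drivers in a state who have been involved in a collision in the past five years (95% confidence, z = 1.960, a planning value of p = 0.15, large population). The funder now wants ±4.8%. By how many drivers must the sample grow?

At ±6.2%: n = 1.960² × 0.1275 / 0.062² ≈ 127.42 → 128.
At ±4.8%: n = 1.960² × 0.1275 / 0.048² ≈ 212.59 → 213.
Additional respondents: 213 − 128 = 85.

85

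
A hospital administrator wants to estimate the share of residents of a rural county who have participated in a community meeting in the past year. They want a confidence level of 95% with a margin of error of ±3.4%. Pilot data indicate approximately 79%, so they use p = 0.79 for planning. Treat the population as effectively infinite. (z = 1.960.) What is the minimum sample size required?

With p = 0.79, p(1−p) = 0.1659.
n = z²·p(1−p)/E² = 1.960² × 0.1659 / 0.034² = 3.8416 × 0.1659 / 0.001156 ≈ 551.32.
Rounding up gives n = 552.

552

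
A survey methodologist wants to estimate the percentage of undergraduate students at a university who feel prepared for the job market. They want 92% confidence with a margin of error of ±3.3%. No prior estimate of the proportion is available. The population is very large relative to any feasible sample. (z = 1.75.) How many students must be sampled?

With no prior estimate, use p = 0.5, giving p(1−p) = 0.25.
n = z²·p(1−p)/E² = 1.75² × 0.2500 / 0.033² = 3.0625 × 0.2500 / 0.001089 ≈ 703.05.
Rounding up gives n = 704.

704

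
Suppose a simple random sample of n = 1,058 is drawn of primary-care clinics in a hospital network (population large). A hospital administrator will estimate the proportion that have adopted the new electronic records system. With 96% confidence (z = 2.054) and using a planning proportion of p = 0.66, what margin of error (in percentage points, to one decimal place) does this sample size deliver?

SE(p̂) = √[p(1−p)/n] = √[0.2244/1058] = 0.01456.
E = z × SE = 2.054 × 0.01456 = 0.02991, or 3.0 percentage points.

3.0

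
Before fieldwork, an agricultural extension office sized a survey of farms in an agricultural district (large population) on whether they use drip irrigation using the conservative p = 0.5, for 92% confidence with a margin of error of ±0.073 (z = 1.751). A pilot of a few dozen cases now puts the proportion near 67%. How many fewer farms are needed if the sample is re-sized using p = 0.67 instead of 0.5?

16

Conservative (p = 0.5): n = 1.751² × 0.25 / 0.073² ≈ 143.84 → 144.
Using p = 0.67: p(1−p) = 0.2211, so n = 1.751² × 0.2211 / 0.073² ≈ 127.21 → 128.
Reduction: 144 − 128 = 16.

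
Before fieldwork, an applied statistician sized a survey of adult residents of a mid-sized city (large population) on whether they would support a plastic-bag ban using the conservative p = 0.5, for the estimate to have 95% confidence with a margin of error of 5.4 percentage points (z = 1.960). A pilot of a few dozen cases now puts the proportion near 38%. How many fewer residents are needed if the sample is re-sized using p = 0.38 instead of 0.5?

Conservative (p = 0.5): n = 1.960² × 0.25 / 0.054² ≈ 329.36 → 330.
Using p = 0.38: p(1−p) = 0.2356, so n = 1.960² × 0.2356 / 0.054² ≈ 310.38 → 311.
Reduction: 330 − 311 = 19.

19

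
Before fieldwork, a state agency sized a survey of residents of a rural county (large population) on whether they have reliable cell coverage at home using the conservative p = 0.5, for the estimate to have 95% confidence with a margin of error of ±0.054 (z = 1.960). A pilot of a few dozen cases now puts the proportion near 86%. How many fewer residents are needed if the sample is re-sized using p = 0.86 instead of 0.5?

Conservative (p = 0.5): n = 1.960² × 0.25 / 0.054² ≈ 329.36 → 330.
Using p = 0.86: p(1−p) = 0.1204, so n = 1.960² × 0.1204 / 0.054² ≈ 158.62 → 159.
Reduction: 330 − 159 = 171.

171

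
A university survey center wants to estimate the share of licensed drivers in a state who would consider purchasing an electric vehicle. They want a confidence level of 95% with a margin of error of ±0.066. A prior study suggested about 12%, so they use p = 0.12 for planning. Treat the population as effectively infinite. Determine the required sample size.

94

For 95% confidence, z = 1.960.
With p = 0.12, p(1−p) = 0.1056.
n = z²·p(1−p)/E² = 1.960² × 0.1056 / 0.066² = 3.8416 × 0.1056 / 0.004356 ≈ 93.13.
Rounding up gives n = 94.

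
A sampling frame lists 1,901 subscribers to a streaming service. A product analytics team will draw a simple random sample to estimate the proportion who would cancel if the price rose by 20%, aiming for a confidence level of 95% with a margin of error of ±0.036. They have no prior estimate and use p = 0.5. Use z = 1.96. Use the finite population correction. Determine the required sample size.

534

Unadjusted: n₀ = 1.96² × 0.50 × 0.50 / 0.036² ≈ 741.05, so n₀ = 742.
Finite population correction with N = 1,901: n = n₀ / (1 + (n₀−1)/N) = 742 / (1 + 741/1901) = 742 / 1.3898 ≈ 533.89.
Rounding up, n = 534.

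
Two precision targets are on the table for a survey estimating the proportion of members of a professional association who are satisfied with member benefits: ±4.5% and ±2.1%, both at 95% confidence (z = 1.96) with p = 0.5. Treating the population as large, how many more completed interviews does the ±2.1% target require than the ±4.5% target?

At ±4.5%: n = 1.96² × 0.2500 / 0.045² ≈ 474.27 → 475.
At ±2.1%: n = 1.96² × 0.2500 / 0.021² ≈ 2177.78 → 2178.
Additional respondents: 2178 − 475 = 1703.

1703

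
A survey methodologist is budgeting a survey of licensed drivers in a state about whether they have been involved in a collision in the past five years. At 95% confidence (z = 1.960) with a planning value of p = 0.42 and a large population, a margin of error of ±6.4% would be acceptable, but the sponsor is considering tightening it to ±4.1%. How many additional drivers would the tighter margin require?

At ±6.4%: n = 1.960² × 0.2436 / 0.064² ≈ 228.47 → 229.
At ±4.1%: n = 1.960² × 0.2436 / 0.041² ≈ 556.70 → 557.
Additional respondents: 557 − 229 = 328.

328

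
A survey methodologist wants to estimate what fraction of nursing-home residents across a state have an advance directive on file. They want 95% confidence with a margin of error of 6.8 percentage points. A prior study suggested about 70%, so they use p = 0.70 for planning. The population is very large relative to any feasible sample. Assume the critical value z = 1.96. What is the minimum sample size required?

With p = 0.70, p(1−p) = 0.2100.
n = z²·p(1−p)/E² = 1.96² × 0.2100 / 0.068² = 3.8416 × 0.2100 / 0.004624 ≈ 174.47.
Rounding up gives n = 175.

175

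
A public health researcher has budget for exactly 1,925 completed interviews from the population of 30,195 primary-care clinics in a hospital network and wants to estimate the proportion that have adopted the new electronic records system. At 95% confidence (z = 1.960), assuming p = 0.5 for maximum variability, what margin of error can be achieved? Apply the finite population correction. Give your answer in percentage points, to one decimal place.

Finite-population factor: (N−n)/(N−1) = (30195−1925)/(30195−1) = 0.9363.
SE(p̂) = √[p(1−p)/n · (N−n)/(N−1)] = √[0.2500/1925 × 0.9363] = 0.01103.
E = z × SE = 1.960 × 0.01103 = 0.02161 ≈ 2.2 percentage points.

2.2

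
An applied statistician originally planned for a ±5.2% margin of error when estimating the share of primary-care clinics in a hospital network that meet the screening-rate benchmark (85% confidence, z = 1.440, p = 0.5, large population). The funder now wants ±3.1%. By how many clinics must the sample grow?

348

At ±5.2%: n = 1.440² × 0.2500 / 0.052² ≈ 191.72 → 192.
At ±3.1%: n = 1.440² × 0.2500 / 0.031² ≈ 539.44 → 540.
Additional respondents: 540 − 192 = 348.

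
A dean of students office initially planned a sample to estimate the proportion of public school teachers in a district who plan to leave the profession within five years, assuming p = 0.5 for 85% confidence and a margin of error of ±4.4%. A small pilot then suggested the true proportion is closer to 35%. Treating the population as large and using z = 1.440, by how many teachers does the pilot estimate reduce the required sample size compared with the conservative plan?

24

Conservative (p = 0.5): n = 1.440² × 0.25 / 0.044² ≈ 267.77 → 268.
Using p = 0.35: p(1−p) = 0.2275, so n = 1.440² × 0.2275 / 0.044² ≈ 243.67 → 244.
Reduction: 268 − 244 = 24.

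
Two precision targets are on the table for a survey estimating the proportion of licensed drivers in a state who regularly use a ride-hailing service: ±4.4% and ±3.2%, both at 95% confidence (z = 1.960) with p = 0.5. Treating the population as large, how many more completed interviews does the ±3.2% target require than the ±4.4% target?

At ±4.4%: n = 1.960² × 0.2500 / 0.044² ≈ 496.07 → 497.
At ±3.2%: n = 1.960² × 0.2500 / 0.032² ≈ 937.89 → 938.
Additional respondents: 938 − 497 = 441.

441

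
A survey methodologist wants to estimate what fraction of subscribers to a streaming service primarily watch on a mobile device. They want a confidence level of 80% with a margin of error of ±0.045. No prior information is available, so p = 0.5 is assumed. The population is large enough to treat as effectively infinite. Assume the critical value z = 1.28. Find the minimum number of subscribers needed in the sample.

203

With p = 0.5, p(1−p) = 0.25.
n = z²·p(1−p)/E² = 1.28² × 0.2500 / 0.045² = 1.6384 × 0.2500 / 0.002025 ≈ 202.27.
Rounding up gives n = 203.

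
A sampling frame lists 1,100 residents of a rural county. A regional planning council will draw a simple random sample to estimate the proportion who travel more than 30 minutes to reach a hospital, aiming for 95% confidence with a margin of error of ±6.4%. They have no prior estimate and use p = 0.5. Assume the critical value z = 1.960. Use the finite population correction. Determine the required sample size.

Unadjusted: n₀ = 1.960² × 0.50 × 0.50 / 0.064² ≈ 234.47, so n₀ = 235.
Finite population correction with N = 1,100: n = n₀ / (1 + (n₀−1)/N) = 235 / (1 + 234/1100) = 235 / 1.2127 ≈ 193.78.
Rounding up, n = 194.

194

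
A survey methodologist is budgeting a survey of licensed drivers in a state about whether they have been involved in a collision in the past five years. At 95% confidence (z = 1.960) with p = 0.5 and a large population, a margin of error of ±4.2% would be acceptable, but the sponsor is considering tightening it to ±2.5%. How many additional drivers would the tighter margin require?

At ±4.2%: n = 1.960² × 0.2500 / 0.042² ≈ 544.44 → 545.
At ±2.5%: n = 1.960² × 0.2500 / 0.025² ≈ 1536.64 → 1537.
Additional respondents: 1537 − 545 = 992.

992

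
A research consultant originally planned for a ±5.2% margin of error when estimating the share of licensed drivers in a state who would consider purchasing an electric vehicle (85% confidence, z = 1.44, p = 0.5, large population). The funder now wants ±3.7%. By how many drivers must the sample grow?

At ±5.2%: n = 1.44² × 0.2500 / 0.052² ≈ 191.72 → 192.
At ±3.7%: n = 1.44² × 0.2500 / 0.037² ≈ 378.67 → 379.
Additional respondents: 379 − 192 = 187.

187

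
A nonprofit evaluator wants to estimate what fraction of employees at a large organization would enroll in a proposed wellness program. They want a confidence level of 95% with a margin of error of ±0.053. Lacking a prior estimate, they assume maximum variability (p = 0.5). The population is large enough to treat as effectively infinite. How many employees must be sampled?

For 95% confidence, z = 1.96.
With p = 0.5, p(1−p) = 0.25.
n = z²·p(1−p)/E² = 1.96² × 0.2500 / 0.053² = 3.8416 × 0.2500 / 0.002809 ≈ 341.90.
Rounding up gives n = 342.

342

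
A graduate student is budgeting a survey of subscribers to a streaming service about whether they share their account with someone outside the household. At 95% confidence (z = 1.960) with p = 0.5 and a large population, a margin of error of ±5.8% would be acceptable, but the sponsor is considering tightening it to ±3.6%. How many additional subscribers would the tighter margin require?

At ±5.8%: n = 1.960² × 0.2500 / 0.058² ≈ 285.49 → 286.
At ±3.6%: n = 1.960² × 0.2500 / 0.036² ≈ 741.05 → 742.
Additional respondents: 742 − 286 = 456.

456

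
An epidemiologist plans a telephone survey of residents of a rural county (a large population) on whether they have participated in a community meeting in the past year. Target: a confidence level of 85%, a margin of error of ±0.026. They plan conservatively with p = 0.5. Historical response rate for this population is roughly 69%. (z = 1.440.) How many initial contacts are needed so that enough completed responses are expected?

Completed interviews needed: n₀ = 1.440² × 0.2500 / 0.026² ≈ 766.86 → 767.
At a 69% response rate, contacts needed = 767 / 0.69 ≈ 1111.59 → 1112.

1112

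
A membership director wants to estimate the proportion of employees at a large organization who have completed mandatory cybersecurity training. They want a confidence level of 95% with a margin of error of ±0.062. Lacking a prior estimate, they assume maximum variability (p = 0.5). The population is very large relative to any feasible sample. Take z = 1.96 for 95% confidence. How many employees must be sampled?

250

With p = 0.5, p(1−p) = 0.25.
n = z²·p(1−p)/E² = 1.96² × 0.2500 / 0.062² = 3.8416 × 0.2500 / 0.003844 ≈ 249.84.
Rounding up gives n = 250.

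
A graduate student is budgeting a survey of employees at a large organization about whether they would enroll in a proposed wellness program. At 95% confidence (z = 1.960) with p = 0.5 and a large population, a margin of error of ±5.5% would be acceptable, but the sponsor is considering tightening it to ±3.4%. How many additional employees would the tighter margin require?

At ±5.5%: n = 1.960² × 0.2500 / 0.055² ≈ 317.49 → 318.
At ±3.4%: n = 1.960² × 0.2500 / 0.034² ≈ 830.80 → 831.
Additional respondents: 831 − 318 = 513.

513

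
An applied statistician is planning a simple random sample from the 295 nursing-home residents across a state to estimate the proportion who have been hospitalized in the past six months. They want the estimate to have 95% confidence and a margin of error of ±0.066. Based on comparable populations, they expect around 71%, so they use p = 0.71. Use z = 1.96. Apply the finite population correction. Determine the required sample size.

113

Unadjusted: n₀ = 1.96² × 0.71 × 0.29 / 0.066² ≈ 181.59, so n₀ = 182.
Finite population correction with N = 295: n = n₀ / (1 + (n₀−1)/N) = 182 / (1 + 181/295) = 182 / 1.6136 ≈ 112.79.
Rounding up, n = 113.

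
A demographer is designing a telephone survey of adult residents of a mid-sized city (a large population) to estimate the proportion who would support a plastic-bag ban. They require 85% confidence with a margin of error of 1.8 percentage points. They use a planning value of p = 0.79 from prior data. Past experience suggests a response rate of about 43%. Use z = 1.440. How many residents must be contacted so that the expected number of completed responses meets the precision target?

Completed interviews needed: n₀ = 1.440² × 0.1659 / 0.018² ≈ 1061.76 → 1062.
At a 43% response rate, contacts needed = 1062 / 0.43 ≈ 2469.77 → 2470.

2470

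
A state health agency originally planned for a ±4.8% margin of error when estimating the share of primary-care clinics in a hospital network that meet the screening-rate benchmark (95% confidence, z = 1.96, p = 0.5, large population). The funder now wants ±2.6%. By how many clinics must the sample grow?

1004

At ±4.8%: n = 1.96² × 0.2500 / 0.048² ≈ 416.84 → 417.
At ±2.6%: n = 1.96² × 0.2500 / 0.026² ≈ 1420.71 → 1421.
Additional respondents: 1421 − 417 = 1004.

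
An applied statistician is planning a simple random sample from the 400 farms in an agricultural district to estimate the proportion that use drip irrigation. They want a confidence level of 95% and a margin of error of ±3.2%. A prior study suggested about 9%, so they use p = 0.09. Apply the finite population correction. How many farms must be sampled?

175

For 95% confidence, z = 1.960.
Unadjusted: n₀ = 1.960² × 0.09 × 0.91 / 0.032² ≈ 307.25, so n₀ = 308.
Finite population correction with N = 400: n = n₀ / (1 + (n₀−1)/N) = 308 / (1 + 307/400) = 308 / 1.7675 ≈ 174.26.
Rounding up, n = 175.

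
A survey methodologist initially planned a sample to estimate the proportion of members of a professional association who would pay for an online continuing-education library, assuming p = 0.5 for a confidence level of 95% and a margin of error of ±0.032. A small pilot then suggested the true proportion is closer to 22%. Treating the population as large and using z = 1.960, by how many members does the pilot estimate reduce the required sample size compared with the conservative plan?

294

Conservative (p = 0.5): n = 1.960² × 0.25 / 0.032² ≈ 937.89 → 938.
Using p = 0.22: p(1−p) = 0.1716, so n = 1.960² × 0.1716 / 0.032² ≈ 643.77 → 644.
Reduction: 938 − 644 = 294.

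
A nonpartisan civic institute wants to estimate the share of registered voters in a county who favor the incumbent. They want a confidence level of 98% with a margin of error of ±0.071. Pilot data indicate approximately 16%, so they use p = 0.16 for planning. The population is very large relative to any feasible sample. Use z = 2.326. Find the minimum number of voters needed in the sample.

With p = 0.16, p(1−p) = 0.1344.
n = z²·p(1−p)/E² = 2.326² × 0.1344 / 0.071² = 5.4103 × 0.1344 / 0.005041 ≈ 144.25.
Rounding up gives n = 145.

145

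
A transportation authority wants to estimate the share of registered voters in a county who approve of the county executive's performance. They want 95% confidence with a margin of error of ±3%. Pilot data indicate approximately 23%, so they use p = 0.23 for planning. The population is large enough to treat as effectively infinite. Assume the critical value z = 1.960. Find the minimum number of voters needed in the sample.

756

With p = 0.23, p(1−p) = 0.1771.
n = z²·p(1−p)/E² = 1.960² × 0.1771 / 0.030² = 3.8416 × 0.1771 / 0.000900 ≈ 755.94.
Rounding up gives n = 756.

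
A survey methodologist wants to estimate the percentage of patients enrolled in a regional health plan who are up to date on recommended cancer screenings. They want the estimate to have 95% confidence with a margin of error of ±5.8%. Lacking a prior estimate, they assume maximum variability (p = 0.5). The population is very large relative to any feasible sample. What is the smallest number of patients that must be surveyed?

For 95% confidence, z = 1.960.
With p = 0.5, p(1−p) = 0.25.
n = z²·p(1−p)/E² = 1.960² × 0.2500 / 0.058² = 3.8416 × 0.2500 / 0.003364 ≈ 285.49.
Rounding up gives n = 286.

286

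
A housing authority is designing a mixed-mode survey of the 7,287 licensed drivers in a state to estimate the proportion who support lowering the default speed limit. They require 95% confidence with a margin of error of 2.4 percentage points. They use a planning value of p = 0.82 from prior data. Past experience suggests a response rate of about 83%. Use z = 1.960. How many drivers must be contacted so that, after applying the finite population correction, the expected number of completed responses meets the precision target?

1046

Completed interviews needed (unadjusted): n₀ = 1.960² × 0.1476 / 0.024² ≈ 984.41 → 985.
FPC for N = 7,287: n = 985 / (1 + 984/7287) = 985 / 1.1350 ≈ 867.81 → 868.
At an 83% response rate, contacts needed = 868 / 0.83 ≈ 1045.78 → 1046.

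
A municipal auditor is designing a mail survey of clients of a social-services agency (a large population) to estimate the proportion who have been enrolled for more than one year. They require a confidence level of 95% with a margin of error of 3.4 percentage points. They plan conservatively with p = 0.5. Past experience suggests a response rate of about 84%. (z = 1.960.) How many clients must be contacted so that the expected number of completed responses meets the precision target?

990

Completed interviews needed: n₀ = 1.960² × 0.2500 / 0.034² ≈ 830.80 → 831.
At an 84% response rate, contacts needed = 831 / 0.84 ≈ 989.29 → 990.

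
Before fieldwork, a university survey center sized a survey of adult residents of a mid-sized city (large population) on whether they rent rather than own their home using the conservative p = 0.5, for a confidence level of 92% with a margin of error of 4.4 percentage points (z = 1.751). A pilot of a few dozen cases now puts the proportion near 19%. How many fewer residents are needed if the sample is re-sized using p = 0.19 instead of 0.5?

Conservative (p = 0.5): n = 1.751² × 0.25 / 0.044² ≈ 395.92 → 396.
Using p = 0.19: p(1−p) = 0.1539, so n = 1.751² × 0.1539 / 0.044² ≈ 243.73 → 244.
Reduction: 396 − 244 = 152.

152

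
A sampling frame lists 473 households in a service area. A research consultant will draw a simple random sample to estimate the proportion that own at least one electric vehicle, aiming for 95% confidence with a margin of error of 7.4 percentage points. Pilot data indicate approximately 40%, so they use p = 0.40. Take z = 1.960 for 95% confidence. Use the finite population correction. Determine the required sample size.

Unadjusted: n₀ = 1.960² × 0.40 × 0.60 / 0.074² ≈ 168.37, so n₀ = 169.
Finite population correction with N = 473: n = n₀ / (1 + (n₀−1)/N) = 169 / (1 + 168/473) = 169 / 1.3552 ≈ 124.71.
Rounding up, n = 125.

125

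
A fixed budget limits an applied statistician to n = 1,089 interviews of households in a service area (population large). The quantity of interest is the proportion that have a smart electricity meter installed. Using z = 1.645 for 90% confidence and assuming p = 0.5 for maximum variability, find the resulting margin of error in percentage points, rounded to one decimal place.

SE(p̂) = √[p(1−p)/n] = √[0.2500/1089] = 0.01515.
E = z × SE = 1.645 × 0.01515 = 0.02492, or 2.5 percentage points.

2.5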